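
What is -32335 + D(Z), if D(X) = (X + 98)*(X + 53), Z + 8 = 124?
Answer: 3831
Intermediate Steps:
Z = 116 (Z = -8 + 124 = 116)
D(X) = (53 + X)*(98 + X) (D(X) = (98 + X)*(53 + X) = (53 + X)*(98 + X))
-32335 + D(Z) = -32335 + (5194 + 116² + 151*116) = -32335 + (5194 + 13456 + 17516) = -32335 + 36166 = 3831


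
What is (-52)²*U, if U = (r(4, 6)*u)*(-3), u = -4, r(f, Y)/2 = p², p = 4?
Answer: 1038336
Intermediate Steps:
r(f, Y) = 32 (r(f, Y) = 2*4² = 2*16 = 32)
U = 384 (U = (32*(-4))*(-3) = -128*(-3) = 384)
(-52)²*U = (-52)²*384 = 2704*384 = 1038336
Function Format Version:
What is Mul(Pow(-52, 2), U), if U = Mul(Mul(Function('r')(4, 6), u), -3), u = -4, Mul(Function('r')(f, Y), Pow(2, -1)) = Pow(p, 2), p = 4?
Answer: 1038336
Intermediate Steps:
Function('r')(f, Y) = 32 (Function('r')(f, Y) = Mul(2, Pow(4, 2)) = Mul(2, 16) = 32)
U = 384 (U = Mul(Mul(32, -4), -3) = Mul(-128, -3) = 384)
Mul(Pow(-52, 2), U) = Mul(Pow(-52, 2), 384) = Mul(2704, 384) = 1038336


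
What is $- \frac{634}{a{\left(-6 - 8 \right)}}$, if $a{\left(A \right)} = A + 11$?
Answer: $\frac{634}{3} \approx 211.33$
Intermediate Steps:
$a{\left(A \right)} = 11 + A$
$- \frac{634}{a{\left(-6 - 8 \right)}} = - \frac{634}{11 - 14} = - \frac{634}{-3} = \left(-634\right) \left(- \frac{1}{3}\right) = \frac{634}{3}$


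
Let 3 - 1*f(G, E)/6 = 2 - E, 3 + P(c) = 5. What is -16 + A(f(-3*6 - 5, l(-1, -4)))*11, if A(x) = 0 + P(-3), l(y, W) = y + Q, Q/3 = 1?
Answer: 6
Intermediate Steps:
Q = 3 (Q = 3*1 = 3)
P(c) = 2 (P(c) = -3 + 5 = 2)
l(y, W) = 3 + y (l(y, W) = y + 3 = 3 + y)
f(G, E) = 6 + 6*E (f(G, E) = 18 - 6*(2 - E) = 18 + (-12 + 6*E) = 6 + 6*E)
A(x) = 2 (A(x) = 0 + 2 = 2)
-16 + A(f(-3*6 - 5, l(-1, -4)))*11 = -16 + 2*11 = -16 + 22 = 6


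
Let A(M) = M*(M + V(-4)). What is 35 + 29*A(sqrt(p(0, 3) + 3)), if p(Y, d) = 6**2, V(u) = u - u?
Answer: 1166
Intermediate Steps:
V(u) = 0
p(Y, d) = 36
A(M) = M**2 (A(M) = M*(M + 0) = M*M = M**2)
35 + 29*A(sqrt(p(0, 3) + 3)) = 35 + 29*(sqrt(36 + 3))**2 = 35 + 29*(sqrt(39))**2 = 35 + 29*39 = 35 + 1131 = 1166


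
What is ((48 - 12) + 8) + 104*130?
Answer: 13564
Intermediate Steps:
((48 - 12) + 8) + 104*130 = (36 + 8) + 13520 = 44 + 13520 = 13564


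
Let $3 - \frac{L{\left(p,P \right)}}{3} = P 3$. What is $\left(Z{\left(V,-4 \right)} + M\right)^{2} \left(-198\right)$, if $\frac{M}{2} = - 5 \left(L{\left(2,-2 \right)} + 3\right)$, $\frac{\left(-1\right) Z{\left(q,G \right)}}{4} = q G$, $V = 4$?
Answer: $-11027808$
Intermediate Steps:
$L{\left(p,P \right)} = 9 - 9 P$ ($L{\left(p,P \right)} = 9 - 3 P 3 = 9 - 3 \cdot 3 P = 9 - 9 P$)
$Z{\left(q,G \right)} = - 4 G q$ ($Z{\left(q,G \right)} = - 4 q G = - 4 G q$)
$M = -300$ ($M = 2 \left(- 5 \left(\left(9 - -18\right) + 3\right)\right) = 2 \left(- 5 \left(\left(9 + 18\right) + 3\right)\right) = 2 \left(- 5 \left(27 + 3\right)\right) = 2 \left(\left(-5\right) 30\right) = 2 \left(-150\right) = -300$)
$\left(Z{\left(V,-4 \right)} + M\right)^{2} \left(-198\right) = \left(\left(-4\right) \left(-4\right) 4 - 300\right)^{2} \left(-198\right) = \left(64 - 300\right)^{2} \left(-198\right) = \left(-236\right)^{2} \left(-198\right) = 55696 \left(-198\right) = -11027808$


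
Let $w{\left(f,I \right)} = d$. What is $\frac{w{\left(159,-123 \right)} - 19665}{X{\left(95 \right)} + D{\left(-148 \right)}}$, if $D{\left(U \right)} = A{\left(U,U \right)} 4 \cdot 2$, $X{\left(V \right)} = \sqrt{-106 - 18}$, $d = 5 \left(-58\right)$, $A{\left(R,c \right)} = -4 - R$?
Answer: $- \frac{5747040}{331807} + \frac{19955 i \sqrt{31}}{663614} \approx -17.32 + 0.16742 i$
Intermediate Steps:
$d = -290$
$w{\left(f,I \right)} = -290$
$X{\left(V \right)} = 2 i \sqrt{31}$ ($X{\left(V \right)} = \sqrt{-124} = 2 i \sqrt{31}$)
$D{\left(U \right)} = -32 - 8 U$ ($D{\left(U \right)} = \left(-4 - U\right) 4 \cdot 2 = \left(-16 - 4 U\right) 2 = -32 - 8 U$)
$\frac{w{\left(159,-123 \right)} - 19665}{X{\left(95 \right)} + D{\left(-148 \right)}} = \frac{-290 - 19665}{2 i \sqrt{31} - -1152} = - \frac{19955}{2 i \sqrt{31} + \left(-32 + 1184\right)} = - \frac{19955}{2 i \sqrt{31} + 1152} = - \frac{19955}{1152 + 2 i \sqrt{31}}$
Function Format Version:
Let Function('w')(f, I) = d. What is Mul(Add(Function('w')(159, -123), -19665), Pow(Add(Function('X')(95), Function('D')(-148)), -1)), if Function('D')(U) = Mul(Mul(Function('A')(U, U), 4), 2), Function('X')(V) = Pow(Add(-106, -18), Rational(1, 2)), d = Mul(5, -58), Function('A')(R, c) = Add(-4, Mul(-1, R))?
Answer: Add(Rational(-5747040, 331807), Mul(Rational(19955, 663614), I, Pow(31, Rational(1, 2)))) ≈ Add(-17.320, Mul(0.16742, I))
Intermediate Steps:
d = -290
Function('w')(f, I) = -290
Function('X')(V) = Mul(2, I, Pow(31, Rational(1, 2))) (Function('X')(V) = Pow(-124, Rational(1, 2)) = Mul(2, I, Pow(31, Rational(1, 2))))
Function('D')(U) = Add(-32, Mul(-8, U)) (Function('D')(U) = Mul(Mul(Add(-4, Mul(-1, U)), 4), 2) = Mul(Add(-16, Mul(-4, U)), 2) = Add(-32, Mul(-8, U)))
Mul(Add(Function('w')(159, -123), -19665), Pow(Add(Function('X')(95), Function('D')(-148)), -1)) = Mul(Add(-290, -19665), Pow(Add(Mul(2, I, Pow(31, Rational(1, 2))), Add(-32, Mul(-8, -148))), -1)) = Mul(-19955, Pow(Add(Mul(2, I, Pow(31, Rational(1, 2))), Add(-32, 1184)), -1)) = Mul(-19955, Pow(Add(Mul(2, I, Pow(31, Rational(1, 2))), 1152), -1)) = Mul(-19955, Pow(Add(1152, Mul(2, I, Pow(31, Rational(1, 2)))), -1))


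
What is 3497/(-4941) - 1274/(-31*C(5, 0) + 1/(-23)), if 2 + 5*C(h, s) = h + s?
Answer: 358204171/5296752 ≈ 67.627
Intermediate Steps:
C(h, s) = -⅖ + h/5 + s/5 (C(h, s) = -⅖ + (h + s)/5 = -⅖ + (h/5 + s/5) = -⅖ + h/5 + s/5)
3497/(-4941) - 1274/(-31*C(5, 0) + 1/(-23)) = 3497/(-4941) - 1274/(-31*(-⅖ + (⅕)*5 + (⅕)*0) + 1/(-23)) = 3497*(-1/4941) - 1274/(-31*(-⅖ + 1 + 0) - 1/23) = -3497/4941 - 1274/(-31*⅗ - 1/23) = -3497/4941 - 1274/(-93/5 - 1/23) = -3497/4941 - 1274/(-2144/115) = -3497/4941 - 1274*(-115/2144) = -3497/4941 + 73255/1072 = 358204171/5296752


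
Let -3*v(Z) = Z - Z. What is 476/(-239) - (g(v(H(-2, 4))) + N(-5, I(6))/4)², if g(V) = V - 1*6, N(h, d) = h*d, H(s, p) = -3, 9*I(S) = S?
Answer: -418895/8604 ≈ -48.686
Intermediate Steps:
I(S) = S/9
N(h, d) = d*h
v(Z) = 0 (v(Z) = -(Z - Z)/3 = -⅓*0 = 0)
g(V) = -6 + V (g(V) = V - 6 = -6 + V)
476/(-239) - (g(v(H(-2, 4))) + N(-5, I(6))/4)² = 476/(-239) - ((-6 + 0) + (((⅑)*6)*(-5))/4)² = 476*(-1/239) - (-6 + ((⅔)*(-5))*(¼))² = -476/239 - (-6 - 10/3*¼)² = -476/239 - (-6 - ⅚)² = -476/239 - (-41/6)² = -476/239 - 1*1681/36 = -476/239 - 1681/36 = -418895/8604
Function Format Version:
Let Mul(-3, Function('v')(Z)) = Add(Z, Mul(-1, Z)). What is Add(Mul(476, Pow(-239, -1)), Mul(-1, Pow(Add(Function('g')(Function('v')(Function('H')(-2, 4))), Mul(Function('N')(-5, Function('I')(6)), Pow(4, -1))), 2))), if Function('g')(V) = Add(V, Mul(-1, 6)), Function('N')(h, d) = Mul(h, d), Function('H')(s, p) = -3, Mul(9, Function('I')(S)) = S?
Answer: Rational(-418895, 8604) ≈ -48.686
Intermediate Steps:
Function('I')(S) = Mul(Rational(1, 9), S)
Function('N')(h, d) = Mul(d, h)
Function('v')(Z) = 0 (Function('v')(Z) = Mul(Rational(-1, 3), Add(Z, Mul(-1, Z))) = Mul(Rational(-1, 3), 0) = 0)
Function('g')(V) = Add(-6, V) (Function('g')(V) = Add(V, -6) = Add(-6, V))
Add(Mul(476, Pow(-239, -1)), Mul(-1, Pow(Add(Function('g')(Function('v')(Function('H')(-2, 4))), Mul(Function('N')(-5, Function('I')(6)), Pow(4, -1))), 2))) = Add(Mul(476, Pow(-239, -1)), Mul(-1, Pow(Add(Add(-6, 0), Mul(Mul(Mul(Rational(1, 9), 6), -5), Pow(4, -1))), 2))) = Add(Mul(476, Rational(-1, 239)), Mul(-1, Pow(Add(-6, Mul(Mul(Rational(2, 3), -5), Rational(1, 4))), 2))) = Add(Rational(-476, 239), Mul(-1, Pow(Add(-6, Mul(Rational(-10, 3), Rational(1, 4))), 2))) = Add(Rational(-476, 239), Mul(-1, Pow(Add(-6, Rational(-5, 6)), 2))) = Add(Rational(-476, 239), Mul(-1, Pow(Rational(-41, 6), 2))) = Add(Rational(-476, 239), Mul(-1, Rational(1681, 36))) = Add(Rational(-476, 239), Rational(-1681, 36)) = Rational(-418895, 8604)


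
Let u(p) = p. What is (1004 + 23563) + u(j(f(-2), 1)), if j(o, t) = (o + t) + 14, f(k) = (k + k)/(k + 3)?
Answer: 24578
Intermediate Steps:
f(k) = 2*k/(3 + k) (f(k) = (2*k)/(3 + k) = 2*k/(3 + k))
j(o, t) = 14 + o + t
(1004 + 23563) + u(j(f(-2), 1)) = (1004 + 23563) + (14 + 2*(-2)/(3 - 2) + 1) = 24567 + (14 + 2*(-2)/1 + 1) = 24567 + (14 + 2*(-2)*1 + 1) = 24567 + (14 - 4 + 1) = 24567 + 11 = 24578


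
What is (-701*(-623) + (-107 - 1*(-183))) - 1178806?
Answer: -742007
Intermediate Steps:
(-701*(-623) + (-107 - 1*(-183))) - 1178806 = (436723 + (-107 + 183)) - 1178806 = (436723 + 76) - 1178806 = 436799 - 1178806 = -742007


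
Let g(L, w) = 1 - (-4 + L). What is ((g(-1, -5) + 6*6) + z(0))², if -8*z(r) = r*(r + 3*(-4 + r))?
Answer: 1764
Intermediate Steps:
z(r) = -r*(-12 + 4*r)/8 (z(r) = -r*(r + 3*(-4 + r))/8 = -r*(r + (-12 + 3*r))/8 = -r*(-12 + 4*r)/8)
g(L, w) = 5 - L (g(L, w) = 1 + (4 - L) = 5 - L)
((g(-1, -5) + 6*6) + z(0))² = (((5 - 1*(-1)) + 6*6) + (½)*0*(3 - 1*0))² = (((5 + 1) + 36) + (½)*0*(3 + 0))² = ((6 + 36) + (½)*0*3)² = (42 + 0)² = 42² = 1764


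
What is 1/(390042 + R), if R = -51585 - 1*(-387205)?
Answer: 1/725662 ≈ 1.3781e-6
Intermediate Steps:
R = 335620 (R = -51585 + 387205 = 335620)
1/(390042 + R) = 1/(390042 + 335620) = 1/725662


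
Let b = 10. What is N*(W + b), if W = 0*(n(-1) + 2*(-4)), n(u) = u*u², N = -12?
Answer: -120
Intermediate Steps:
n(u) = u³
W = 0 (W = 0*((-1)³ + 2*(-4)) = 0*(-1 - 8) = 0*(-9) = 0)
N*(W + b) = -12*(0 + 10) = -12*10 = -120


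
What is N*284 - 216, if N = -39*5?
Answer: -55596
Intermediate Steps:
N = -195
N*284 - 216 = -195*284 - 216 = -55380 - 216 = -55596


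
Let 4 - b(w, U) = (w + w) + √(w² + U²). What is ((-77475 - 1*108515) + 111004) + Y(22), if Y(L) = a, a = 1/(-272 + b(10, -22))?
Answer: -771980906/10295 + √146/41180 ≈ -74986.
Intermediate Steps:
b(w, U) = 4 - √(U² + w²) - 2*w (b(w, U) = 4 - ((w + w) + √(w² + U²)) = 4 - (2*w + √(U² + w²)) = 4 - (√(U² + w²) + 2*w) = 4 + (-√(U² + w²) - 2*w) = 4 - √(U² + w²) - 2*w)
a = 1/(-288 - 2*√146) (a = 1/(-272 + (4 - √((-22)² + 10²) - 2*10)) = 1/(-272 + (4 - √(484 + 100) - 20)) = 1/(-272 + (4 - √584 - 20)) = 1/(-272 + (4 - 2*√146 - 20)) = 1/(-272 + (-16 - 2*√146)) = 1/(-288 - 2*√146) ≈ -0.0032034)
Y(L) = -36/10295 + √146/41180
((-77475 - 1*108515) + 111004) + Y(22) = ((-77475 - 1*108515) + 111004) + (-36/10295 + √146/41180) = ((-77475 - 108515) + 111004) + (-36/10295 + √146/41180) = (-185990 + 111004) + (-36/10295 + √146/41180) = -74986 + (-36/10295 + √146/41180) = -771980906/10295 + √146/41180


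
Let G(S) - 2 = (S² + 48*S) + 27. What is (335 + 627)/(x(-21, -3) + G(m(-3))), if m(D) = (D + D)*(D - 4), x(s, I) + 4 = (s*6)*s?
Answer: 962/6451 ≈ 0.14912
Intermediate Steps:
x(s, I) = -4 + 6*s² (x(s, I) = -4 + (s*6)*s = -4 + (6*s)*s = -4 + 6*s²)
m(D) = 2*D*(-4 + D) (m(D) = (2*D)*(-4 + D) = 2*D*(-4 + D))
G(S) = 29 + S² + 48*S (G(S) = 2 + ((S² + 48*S) + 27) = 2 + (27 + S² + 48*S) = 29 + S² + 48*S)
(335 + 627)/(x(-21, -3) + G(m(-3))) = (335 + 627)/((-4 + 6*(-21)²) + (29 + (2*(-3)*(-4 - 3))² + 48*(2*(-3)*(-4 - 3)))) = 962/((-4 + 6*441) + (29 + (2*(-3)*(-7))² + 48*(2*(-3)*(-7)))) = 962/((-4 + 2646) + (29 + 42² + 48*42)) = 962/(2642 + (29 + 1764 + 2016)) = 962/(2642 + 3809) = 962/6451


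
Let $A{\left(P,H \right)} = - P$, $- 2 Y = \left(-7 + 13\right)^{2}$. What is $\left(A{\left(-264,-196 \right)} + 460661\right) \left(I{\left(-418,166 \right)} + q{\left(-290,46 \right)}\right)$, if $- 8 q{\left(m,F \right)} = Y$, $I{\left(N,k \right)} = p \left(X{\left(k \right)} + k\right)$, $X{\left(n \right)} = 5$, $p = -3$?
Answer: $- \frac{941669775}{4} \approx -2.3542 \cdot 10^{8}$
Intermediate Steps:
$Y = -18$ ($Y = - \frac{\left(-7 + 13\right)^{2}}{2} = - \frac{6^{2}}{2} = \left(- \frac{1}{2}\right) 36 = -18$)
$I{\left(N,k \right)} = -15 - 3 k$ ($I{\left(N,k \right)} = - 3 \left(5 + k\right) = -15 - 3 k$)
$q{\left(m,F \right)} = \frac{9}{4}$ ($q{\left(m,F \right)} = \left(- \frac{1}{8}\right) \left(-18\right) = \frac{9}{4}$)
$\left(A{\left(-264,-196 \right)} + 460661\right) \left(I{\left(-418,166 \right)} + q{\left(-290,46 \right)}\right) = \left(\left(-1\right) \left(-264\right) + 460661\right) \left(\left(-15 - 498\right) + \frac{9}{4}\right) = \left(264 + 460661\right) \left(\left(-15 - 498\right) + \frac{9}{4}\right) = 460925 \left(-513 + \frac{9}{4}\right) = 460925 \left(- \frac{2043}{4}\right) = - \frac{941669775}{4}$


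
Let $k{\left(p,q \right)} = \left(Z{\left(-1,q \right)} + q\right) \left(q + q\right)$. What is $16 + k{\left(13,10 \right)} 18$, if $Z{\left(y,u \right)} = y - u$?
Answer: $-344$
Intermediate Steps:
$k{\left(p,q \right)} = - 2 q$ ($k{\left(p,q \right)} = \left(\left(-1 - q\right) + q\right) \left(q + q\right) = - 2 q$)
$16 + k{\left(13,10 \right)} 18 = 16 + \left(-2\right) 10 \cdot 18 = 16 - 360 = -344$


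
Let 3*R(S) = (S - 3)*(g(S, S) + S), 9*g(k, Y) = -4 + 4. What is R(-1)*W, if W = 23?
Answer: 92/3 ≈ 30.667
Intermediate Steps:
g(k, Y) = 0 (g(k, Y) = (-4 + 4)/9 = (⅑)*0 = 0)
R(S) = S*(-3 + S)/3 (R(S) = ((S - 3)*(0 + S))/3 = ((-3 + S)*S)/3 = (S*(-3 + S))/3 = S*(-3 + S)/3)
R(-1)*W = ((⅓)*(-1)*(-3 - 1))*23 = ((⅓)*(-1)*(-4))*23 = (4/3)*23 = 92/3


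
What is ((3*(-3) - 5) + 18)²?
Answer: 16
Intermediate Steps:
((3*(-3) - 5) + 18)² = ((-9 - 5) + 18)² = (-14 + 18)² = 4² = 16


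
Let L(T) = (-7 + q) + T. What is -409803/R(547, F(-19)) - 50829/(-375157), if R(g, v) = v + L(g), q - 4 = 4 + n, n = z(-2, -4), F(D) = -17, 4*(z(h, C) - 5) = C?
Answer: -153713270556/200708995 ≈ -765.85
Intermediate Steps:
z(h, C) = 5 + C/4
n = 4 (n = 5 + (¼)*(-4) = 5 - 1 = 4)
q = 12 (q = 4 + (4 + 4) = 4 + 8 = 12)
L(T) = 5 + T (L(T) = (-7 + 12) + T = 5 + T)
R(g, v) = 5 + g + v (R(g, v) = v + (5 + g) = 5 + g + v)
-409803/R(547, F(-19)) - 50829/(-375157) = -409803/(5 + 547 - 17) - 50829/(-375157) = -409803/535 - 50829*(-1/375157) = -409803*1/535 + 50829/375157 = -409803/535 + 50829/375157 = -153713270556/200708995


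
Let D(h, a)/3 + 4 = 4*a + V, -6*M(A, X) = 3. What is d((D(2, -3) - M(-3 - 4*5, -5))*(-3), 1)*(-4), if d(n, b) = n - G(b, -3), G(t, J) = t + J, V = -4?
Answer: -722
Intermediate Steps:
M(A, X) = -½ (M(A, X) = -⅙*3 = -½)
D(h, a) = -24 + 12*a (D(h, a) = -12 + 3*(4*a - 4) = -12 + 3*(-4 + 4*a) = -12 + (-12 + 12*a) = -24 + 12*a)
G(t, J) = J + t
d(n, b) = 3 + n - b (d(n, b) = n - (-3 + b) = n + (3 - b) = 3 + n - b)
d((D(2, -3) - M(-3 - 4*5, -5))*(-3), 1)*(-4) = (3 + ((-24 + 12*(-3)) - 1*(-½))*(-3) - 1*1)*(-4) = (3 + ((-24 - 36) + ½)*(-3) - 1)*(-4) = (3 + (-60 + ½)*(-3) - 1)*(-4) = (3 - 119/2*(-3) - 1)*(-4) = (3 + 357/2 - 1)*(-4) = (361/2)*(-4) = -722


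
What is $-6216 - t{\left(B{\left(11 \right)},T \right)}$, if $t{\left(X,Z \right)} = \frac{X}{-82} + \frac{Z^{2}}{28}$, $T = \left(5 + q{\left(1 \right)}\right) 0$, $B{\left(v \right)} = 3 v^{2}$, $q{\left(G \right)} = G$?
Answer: $- \frac{509349}{82} \approx -6211.6$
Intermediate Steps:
$T = 0$ ($T = \left(5 + 1\right) 0 = 6 \cdot 0 = 0$)
$t{\left(X,Z \right)} = - \frac{X}{82} + \frac{Z^{2}}{28}$ ($t{\left(X,Z \right)} = X \left(- \frac{1}{82}\right) + Z^{2} \cdot \frac{1}{28} = - \frac{X}{82} + \frac{Z^{2}}{28}$)
$-6216 - t{\left(B{\left(11 \right)},T \right)} = -6216 - \left(- \frac{3 \cdot 11^{2}}{82} + \frac{0^{2}}{28}\right) = -6216 - \left(- \frac{3 \cdot 121}{82} + \frac{1}{28} \cdot 0\right) = -6216 - \left(\left(- \frac{1}{82}\right) 363 + 0\right) = -6216 - \left(- \frac{363}{82} + 0\right) = -6216 - - \frac{363}{82} = -6216 + \frac{363}{82} = - \frac{509349}{82}$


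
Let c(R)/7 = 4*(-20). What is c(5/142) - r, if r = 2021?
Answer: -2581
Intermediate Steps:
c(R) = -560 (c(R) = 7*(4*(-20)) = 7*(-80) = -560)
c(5/142) - r = -560 - 1*2021 = -560 - 2021 = -2581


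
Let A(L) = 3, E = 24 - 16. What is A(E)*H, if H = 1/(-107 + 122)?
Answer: 1/5 ≈ 0.20000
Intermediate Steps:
H = 1/15 ≈ 0.066667
E = 8
A(E)*H = 3*(1/15) = 1/5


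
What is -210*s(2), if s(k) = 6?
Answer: -1260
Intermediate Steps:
-210*s(2) = -210*6 = -1260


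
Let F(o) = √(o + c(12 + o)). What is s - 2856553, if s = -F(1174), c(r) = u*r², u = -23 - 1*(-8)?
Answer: -2856553 - I*√21097766 ≈ -2.8566e+6 - 4593.2*I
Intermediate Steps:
u = -15 (u = -23 + 8 = -15)
c(r) = -15*r²
F(o) = √(o - 15*(12 + o)²)
s = -I*√21097766 (s = -√(1174 - 15*(12 + 1174)²) = -√(1174 - 15*1186²) = -√(1174 - 15*1406596) = -√(1174 - 21098940) = -√(-21097766) = -I*√21097766 ≈ -4593.2*I)
s - 2856553 = -I*√21097766 - 2856553 = -2856553 - I*√21097766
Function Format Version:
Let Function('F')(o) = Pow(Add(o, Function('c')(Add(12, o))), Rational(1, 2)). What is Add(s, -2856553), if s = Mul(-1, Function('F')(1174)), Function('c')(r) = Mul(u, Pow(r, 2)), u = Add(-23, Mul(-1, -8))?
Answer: Add(-2856553, Mul(-1, I, Pow(21097766, Rational(1, 2)))) ≈ Add(-2.8566e+6, Mul(-4593.2, I))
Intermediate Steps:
u = -15 (u = Add(-23, 8) = -15)
Function('c')(r) = Mul(-15, Pow(r, 2))
Function('F')(o) = Pow(Add(o, Mul(-15, Pow(Add(12, o), 2))), Rational(1, 2))
s = Mul(-1, I, Pow(21097766, Rational(1, 2))) (s = Mul(-1, Pow(Add(1174, Mul(-15, Pow(Add(12, 1174), 2))), Rational(1, 2))) = Mul(-1, Pow(Add(1174, Mul(-15, Pow(1186, 2))), Rational(1, 2))) = Mul(-1, Pow(Add(1174, Mul(-15, 1406596)), Rational(1, 2))) = Mul(-1, Pow(Add(1174, -21098940), Rational(1, 2))) = Mul(-1, Pow(-21097766, Rational(1, 2))) = Mul(-1, Mul(I, Pow(21097766, Rational(1, 2)))) = Mul(-1, I, Pow(21097766, Rational(1, 2))) ≈ Mul(-4593.2, I))
Add(s, -2856553) = Add(Mul(-1, I, Pow(21097766, Rational(1, 2))), -2856553) = Add(-2856553, Mul(-1, I, Pow(21097766, Rational(1, 2))))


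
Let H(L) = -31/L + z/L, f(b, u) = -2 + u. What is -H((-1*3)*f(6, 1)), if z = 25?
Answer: 2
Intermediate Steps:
H(L) = -6/L (H(L) = -31/L + 25/L = -6/L)
-H((-1*3)*f(6, 1)) = -(-6)/((-1*3)*(-2 + 1)) = -(-6)/((-3*(-1))) = -(-6)/3 = -1*(-2) = 2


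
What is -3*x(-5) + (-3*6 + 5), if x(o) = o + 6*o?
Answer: 92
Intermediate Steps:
x(o) = 7*o
-3*x(-5) + (-3*6 + 5) = -21*(-5) + (-3*6 + 5) = -3*(-35) + (-18 + 5) = 105 - 13 = 92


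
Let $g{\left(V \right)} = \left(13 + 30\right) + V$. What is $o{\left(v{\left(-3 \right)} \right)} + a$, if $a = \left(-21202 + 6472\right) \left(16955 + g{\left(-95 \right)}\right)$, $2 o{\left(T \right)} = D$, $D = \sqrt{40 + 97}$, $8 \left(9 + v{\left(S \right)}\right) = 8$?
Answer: $-248981190 + \frac{\sqrt{137}}{2} \approx -2.4898 \cdot 10^{8}$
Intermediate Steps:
$v{\left(S \right)} = -8$ ($v{\left(S \right)} = -9 + \frac{1}{8} \cdot 8 = -9 + 1 = -8$)
$D = \sqrt{137} \approx 11.705$
$o{\left(T \right)} = \frac{\sqrt{137}}{2}$
$g{\left(V \right)} = 43 + V$
$a = -248981190$ ($a = \left(-21202 + 6472\right) \left(16955 + \left(43 - 95\right)\right) = - 14730 \left(16955 - 52\right) = \left(-14730\right) 16903 = -248981190$)
$o{\left(v{\left(-3 \right)} \right)} + a = \frac{\sqrt{137}}{2} - 248981190 = -248981190 + \frac{\sqrt{137}}{2}$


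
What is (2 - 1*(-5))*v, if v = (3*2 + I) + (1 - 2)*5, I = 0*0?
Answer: 7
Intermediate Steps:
I = 0
v = 1 (v = (3*2 + 0) + (1 - 2)*5 = (6 + 0) - 1*5 = 6 - 5 = 1)
(2 - 1*(-5))*v = (2 - 1*(-5))*1 = (2 + 5)*1 = 7*1 = 7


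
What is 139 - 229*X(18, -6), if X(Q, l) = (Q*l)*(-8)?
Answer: -197717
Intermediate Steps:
X(Q, l) = -8*Q*l
139 - 229*X(18, -6) = 139 - (-1832)*18*(-6) = 139 - 229*864 = 139 - 197856 = -197717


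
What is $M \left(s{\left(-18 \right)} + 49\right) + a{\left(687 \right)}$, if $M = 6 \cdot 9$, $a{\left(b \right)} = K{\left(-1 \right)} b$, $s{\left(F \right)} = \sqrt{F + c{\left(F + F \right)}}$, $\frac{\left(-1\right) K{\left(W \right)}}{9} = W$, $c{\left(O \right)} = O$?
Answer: $8829 + 162 i \sqrt{6} \approx 8829.0 + 396.82 i$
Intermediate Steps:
$K{\left(W \right)} = - 9 W$
$s{\left(F \right)} = \sqrt{3} \sqrt{F}$ ($s{\left(F \right)} = \sqrt{F + \left(F + F\right)} = \sqrt{F + 2 F} = \sqrt{3 F} = \sqrt{3} \sqrt{F}$)
$a{\left(b \right)} = 9 b$ ($a{\left(b \right)} = \left(-9\right) \left(-1\right) b = 9 b$)
$M = 54$
$M \left(s{\left(-18 \right)} + 49\right) + a{\left(687 \right)} = 54 \left(\sqrt{3} \sqrt{-18} + 49\right) + 9 \cdot 687 = 54 \left(\sqrt{3} \cdot 3 i \sqrt{2} + 49\right) + 6183 = 54 \left(3 i \sqrt{6} + 49\right) + 6183 = 54 \left(49 + 3 i \sqrt{6}\right) + 6183 = \left(2646 + 162 i \sqrt{6}\right) + 6183 = 8829 + 162 i \sqrt{6}$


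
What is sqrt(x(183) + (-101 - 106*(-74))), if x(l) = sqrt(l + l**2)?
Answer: sqrt(7743 + 2*sqrt(8418)) ≈ 89.031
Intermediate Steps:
sqrt(x(183) + (-101 - 106*(-74))) = sqrt(sqrt(183*(1 + 183)) + (-101 - 106*(-74))) = sqrt(sqrt(183*184) + (-101 + 7844)) = sqrt(sqrt(33672) + 7743) = sqrt(2*sqrt(8418) + 7743) = sqrt(7743 + 2*sqrt(8418))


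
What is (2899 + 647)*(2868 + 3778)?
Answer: 23566716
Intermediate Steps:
(2899 + 647)*(2868 + 3778) = 3546*6646 = 23566716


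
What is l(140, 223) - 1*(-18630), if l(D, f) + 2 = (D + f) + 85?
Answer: 19076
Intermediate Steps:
l(D, f) = 83 + D + f (l(D, f) = -2 + ((D + f) + 85) = -2 + (85 + D + f) = 83 + D + f)
l(140, 223) - 1*(-18630) = (83 + 140 + 223) - 1*(-18630) = 446 + 18630 = 19076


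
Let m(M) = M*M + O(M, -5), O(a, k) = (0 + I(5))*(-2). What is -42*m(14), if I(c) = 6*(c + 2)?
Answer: -4704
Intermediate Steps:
I(c) = 12 + 6*c (I(c) = 6*(2 + c) = 12 + 6*c)
O(a, k) = -84 (O(a, k) = (0 + (12 + 6*5))*(-2) = (0 + (12 + 30))*(-2) = (0 + 42)*(-2) = 42*(-2) = -84)
m(M) = -84 + M**2 (m(M) = M*M - 84 = M**2 - 84 = -84 + M**2)
-42*m(14) = -42*(-84 + 14**2) = -42*(-84 + 196) = -42*112 = -4704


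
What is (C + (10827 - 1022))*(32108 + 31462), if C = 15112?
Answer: 1583973690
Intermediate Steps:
(C + (10827 - 1022))*(32108 + 31462) = (15112 + (10827 - 1022))*(32108 + 31462) = (15112 + 9805)*63570 = 24917*63570 = 1583973690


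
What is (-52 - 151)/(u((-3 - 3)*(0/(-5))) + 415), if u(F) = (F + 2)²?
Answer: -203/419 ≈ -0.48449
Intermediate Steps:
u(F) = (2 + F)²
(-52 - 151)/(u((-3 - 3)*(0/(-5))) + 415) = (-52 - 151)/((2 + (-3 - 3)*(0/(-5)))² + 415) = -203/((2 - 0*(-1)/5)² + 415) = -203/((2 - 6*0)² + 415) = -203/((2 + 0)² + 415) = -203/(2² + 415) = -203/(4 + 415) = -203/419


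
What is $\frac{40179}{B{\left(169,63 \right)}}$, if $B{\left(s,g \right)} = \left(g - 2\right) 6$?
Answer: $\frac{13393}{122} \approx 109.78$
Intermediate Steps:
$B{\left(s,g \right)} = -12 + 6 g$ ($B{\left(s,g \right)} = \left(-2 + g\right) 6 = -12 + 6 g$)
$\frac{40179}{B{\left(169,63 \right)}} = \frac{40179}{-12 + 6 \cdot 63} = \frac{40179}{-12 + 378} = \frac{40179}{366} = 40179 \cdot \frac{1}{366} = \frac{13393}{122}$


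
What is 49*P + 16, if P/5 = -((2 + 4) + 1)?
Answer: -1699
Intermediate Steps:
P = -35 (P = 5*(-((2 + 4) + 1)) = 5*(-(6 + 1)) = 5*(-1*7) = 5*(-7) = -35)
49*P + 16 = 49*(-35) + 16 = -1715 + 16 = -1699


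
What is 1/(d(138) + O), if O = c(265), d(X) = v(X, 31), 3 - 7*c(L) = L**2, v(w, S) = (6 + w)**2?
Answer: 7/74930 ≈ 9.3421e-5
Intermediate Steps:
c(L) = 3/7 - L**2/7
d(X) = (6 + X)**2
O = -70222/7 (O = 3/7 - 1/7*265**2 = 3/7 - 1/7*70225 = 3/7 - 70225/7 = -70222/7 ≈ -10032.)
1/(d(138) + O) = 1/((6 + 138)**2 - 70222/7) = 1/(144**2 - 70222/7) = 1/(20736 - 70222/7) = 1/(74930/7) = 7/74930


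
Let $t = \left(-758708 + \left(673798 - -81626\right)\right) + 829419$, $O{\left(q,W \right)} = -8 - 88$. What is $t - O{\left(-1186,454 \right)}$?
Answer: $826231$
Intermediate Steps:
$O{\left(q,W \right)} = -96$ ($O{\left(q,W \right)} = -8 - 88 = -96$)
$t = 826135$ ($t = \left(-758708 + \left(673798 + 81626\right)\right) + 829419 = \left(-758708 + 755424\right) + 829419 = -3284 + 829419 = 826135$)
$t - O{\left(-1186,454 \right)} = 826135 - -96 = 826135 + 96 = 826231$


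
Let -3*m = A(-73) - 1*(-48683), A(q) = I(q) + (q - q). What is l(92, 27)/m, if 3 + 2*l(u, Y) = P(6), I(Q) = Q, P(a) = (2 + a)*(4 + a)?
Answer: -231/97220 ≈ -0.0023761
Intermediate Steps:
l(u, Y) = 77/2 (l(u, Y) = -3/2 + (8 + 6² + 6*6)/2 = -3/2 + (8 + 36 + 36)/2 = -3/2 + (½)*80 = -3/2 + 40 = 77/2)
A(q) = q (A(q) = q + (q - q) = q + 0 = q)
m = -48610/3 (m = -(-73 - 1*(-48683))/3 = -(-73 + 48683)/3 = -⅓*48610 = -48610/3 ≈ -16203.)
l(92, 27)/m = 77/(2*(-48610/3)) = (77/2)*(-3/48610) = -231/97220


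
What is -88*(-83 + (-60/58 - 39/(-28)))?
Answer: 1476310/203 ≈ 7272.5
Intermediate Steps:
-88*(-83 + (-60/58 - 39/(-28))) = -88*(-83 + (-60*1/58 - 39*(-1/28))) = -88*(-83 + (-30/29 + 39/28)) = -88*(-83 + 291/812) = -88*(-67105/812) = 1476310/203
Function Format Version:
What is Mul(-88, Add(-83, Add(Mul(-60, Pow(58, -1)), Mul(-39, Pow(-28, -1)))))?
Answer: Rational(1476310, 203) ≈ 7272.5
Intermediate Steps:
Mul(-88, Add(-83, Add(Mul(-60, Pow(58, -1)), Mul(-39, Pow(-28, -1))))) = Mul(-88, Add(-83, Add(Mul(-60, Rational(1, 58)), Mul(-39, Rational(-1, 28))))) = Mul(-88, Add(-83, Add(Rational(-30, 29), Rational(39, 28)))) = Mul(-88, Add(-83, Rational(291, 812))) = Mul(-88, Rational(-67105, 812)) = Rational(1476310, 203)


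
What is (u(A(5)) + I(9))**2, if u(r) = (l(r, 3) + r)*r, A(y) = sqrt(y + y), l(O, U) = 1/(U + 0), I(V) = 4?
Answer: 1774/9 + 28*sqrt(10)/3 ≈ 226.63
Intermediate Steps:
l(O, U) = 1/U
A(y) = sqrt(2)*sqrt(y) (A(y) = sqrt(2*y) = sqrt(2)*sqrt(y))
u(r) = r*(1/3 + r) (u(r) = (1/3 + r)*r = r*(1/3 + r))
(u(A(5)) + I(9))**2 = ((sqrt(2)*sqrt(5))*(1/3 + sqrt(2)*sqrt(5)) + 4)**2 = (sqrt(10)*(1/3 + sqrt(10)) + 4)**2 = (4 + sqrt(10)*(1/3 + sqrt(10)))**2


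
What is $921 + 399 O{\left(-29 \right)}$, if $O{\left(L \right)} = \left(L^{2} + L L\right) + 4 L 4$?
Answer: $486903$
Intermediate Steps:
$O{\left(L \right)} = 2 L^{2} + 16 L$ ($O{\left(L \right)} = \left(L^{2} + L^{2}\right) + 16 L = 2 L^{2} + 16 L$)
$921 + 399 O{\left(-29 \right)} = 921 + 399 \cdot 2 \left(-29\right) \left(8 - 29\right) = 921 + 399 \cdot 2 \left(-29\right) \left(-21\right) = 921 + 399 \cdot 1218 = 921 + 485982 = 486903$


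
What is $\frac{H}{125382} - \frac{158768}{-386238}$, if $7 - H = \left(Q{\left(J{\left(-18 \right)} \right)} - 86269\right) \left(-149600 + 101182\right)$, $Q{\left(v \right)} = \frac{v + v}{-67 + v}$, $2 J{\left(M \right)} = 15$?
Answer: $- \frac{31996924029577141}{960474642834} \approx -33314.0$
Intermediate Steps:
$J{\left(M \right)} = \frac{15}{2}$ ($J{\left(M \right)} = \frac{1}{2} \cdot 15 = \frac{15}{2}$)
$Q{\left(v \right)} = \frac{2 v}{-67 + v}$
$H = - \frac{497061172305}{119}$ ($H = 7 - \left(2 \cdot \frac{15}{2} \frac{1}{-67 + \frac{15}{2}} - 86269\right) \left(-149600 + 101182\right) = 7 - \left(2 \cdot \frac{15}{2} \frac{1}{- \frac{119}{2}} - 86269\right) \left(-48418\right) = 7 - \left(2 \cdot \frac{15}{2} \left(- \frac{2}{119}\right) - 86269\right) \left(-48418\right) = 7 - \left(- \frac{30}{119} - 86269\right) \left(-48418\right) = 7 - \left(- \frac{10266041}{119}\right) \left(-48418\right) = 7 - \frac{497061173138}{119} = - \frac{497061172305}{119} \approx -4.177 \cdot 10^{9}$)
$\frac{H}{125382} - \frac{158768}{-386238} = - \frac{497061172305}{119 \cdot 125382} - \frac{158768}{-386238} = \left(- \frac{497061172305}{119}\right) \frac{1}{125382} - - \frac{79384}{193119} = - \frac{165687057435}{4973486} + \frac{79384}{193119} = - \frac{31996924029577141}{960474642834}$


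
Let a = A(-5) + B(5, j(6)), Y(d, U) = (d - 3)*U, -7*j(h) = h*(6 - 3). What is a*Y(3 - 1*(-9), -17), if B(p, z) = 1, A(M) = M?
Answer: 612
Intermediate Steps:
j(h) = -3*h/7 (j(h) = -h*(6 - 3)/7 = -h*3/7 = -3*h/7)
Y(d, U) = U*(-3 + d) (Y(d, U) = (-3 + d)*U = U*(-3 + d))
a = -4 (a = -5 + 1 = -4)
a*Y(3 - 1*(-9), -17) = -(-68)*(-3 + (3 - 1*(-9))) = -(-68)*(-3 + (3 + 9)) = -(-68)*(-3 + 12) = -(-68)*9 = -4*(-153) = 612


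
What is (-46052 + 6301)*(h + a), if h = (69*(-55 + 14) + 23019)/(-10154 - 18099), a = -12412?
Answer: 13940533629926/28253 ≈ 4.9342e+8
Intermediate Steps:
h = -20190/28253 (h = (69*(-41) + 23019)/(-28253) = (-2829 + 23019)*(-1/28253) = 20190*(-1/28253) = -20190/28253 ≈ -0.71461)
(-46052 + 6301)*(h + a) = (-46052 + 6301)*(-20190/28253 - 12412) = -39751*(-350696426/28253) = 13940533629926/28253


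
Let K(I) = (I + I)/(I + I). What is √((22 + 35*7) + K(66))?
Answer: 2*√67 ≈ 16.371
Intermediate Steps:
K(I) = 1 (K(I) = (2*I)/((2*I)) = (2*I)*(1/(2*I)) = 1)
√((22 + 35*7) + K(66)) = √((22 + 35*7) + 1) = √((22 + 245) + 1) = √(267 + 1) = √268 = 2*√67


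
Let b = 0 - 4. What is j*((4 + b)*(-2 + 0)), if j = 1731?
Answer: 0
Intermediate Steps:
b = -4
j*((4 + b)*(-2 + 0)) = 1731*((4 - 4)*(-2 + 0)) = 1731*(0*(-2)) = 1731*0 = 0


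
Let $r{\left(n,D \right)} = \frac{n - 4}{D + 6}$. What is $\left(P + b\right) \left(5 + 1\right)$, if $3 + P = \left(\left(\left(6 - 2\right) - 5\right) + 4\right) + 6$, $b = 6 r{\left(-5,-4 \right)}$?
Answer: $-126$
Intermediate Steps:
$r{\left(n,D \right)} = \frac{-4 + n}{6 + D}$
$b = -27$ ($b = 6 \frac{-4 - 5}{6 - 4} = 6 \cdot \frac{1}{2} \left(-9\right) = 6 \left(- \frac{9}{2}\right) = -27$)
$P = 6$ ($P = -3 + \left(\left(\left(\left(6 - 2\right) - 5\right) + 4\right) + 6\right) = -3 + \left(\left(\left(4 - 5\right) + 4\right) + 6\right) = -3 + \left(\left(-1 + 4\right) + 6\right) = -3 + \left(3 + 6\right) = -3 + 9 = 6$)
$\left(P + b\right) \left(5 + 1\right) = \left(6 - 27\right) \left(5 + 1\right) = \left(-21\right) 6 = -126$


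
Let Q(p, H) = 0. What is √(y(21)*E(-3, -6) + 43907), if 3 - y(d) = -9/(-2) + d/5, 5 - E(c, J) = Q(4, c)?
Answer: √175514/2 ≈ 209.47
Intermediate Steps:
E(c, J) = 5 (E(c, J) = 5 - 1*0 = 5 + 0 = 5)
y(d) = -3/2 - d/5 (y(d) = 3 - (-9/(-2) + d/5) = 3 - (-9*(-½) + d*(⅕)) = 3 - (9/2 + d/5) = 3 + (-9/2 - d/5) = -3/2 - d/5)
√(y(21)*E(-3, -6) + 43907) = √((-3/2 - ⅕*21)*5 + 43907) = √((-3/2 - 21/5)*5 + 43907) = √(-57/10*5 + 43907) = √(-57/2 + 43907) = √(87757/2) = √175514/2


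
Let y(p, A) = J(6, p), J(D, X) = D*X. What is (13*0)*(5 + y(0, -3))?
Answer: 0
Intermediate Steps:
y(p, A) = 6*p
(13*0)*(5 + y(0, -3)) = (13*0)*(5 + 6*0) = 0*(5 + 0) = 0*5 = 0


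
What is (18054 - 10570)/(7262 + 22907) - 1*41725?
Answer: -1258794041/30169 ≈ -41725.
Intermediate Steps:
(18054 - 10570)/(7262 + 22907) - 1*41725 = 7484/30169 - 41725 = -1258794041/30169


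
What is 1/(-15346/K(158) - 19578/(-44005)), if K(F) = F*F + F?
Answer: -42518985/7056239 ≈ -6.0257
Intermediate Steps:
K(F) = F + F² (K(F) = F² + F = F + F²)
1/(-15346/K(158) - 19578/(-44005)) = 1/(-15346*1/(158*(1 + 158)) - 19578/(-44005)) = 1/(-15346/(158*159) - 19578*(-1/44005)) = 1/(-15346/25122 + 1506/3385) = 1/(-15346*1/25122 + 1506/3385) = 1/(-7673/12561 + 1506/3385) = 1/(-7056239/42518985) = -42518985/7056239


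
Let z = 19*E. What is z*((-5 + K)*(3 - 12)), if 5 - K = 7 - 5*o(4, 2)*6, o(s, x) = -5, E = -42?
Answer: -1127574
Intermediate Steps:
K = -152 (K = 5 - (7 - 5*(-5)*6) = 5 - (7 + 25*6) = 5 - (7 + 150) = 5 - 1*157 = 5 - 157 = -152)
z = -798 (z = 19*(-42) = -798)
z*((-5 + K)*(3 - 12)) = -798*(-5 - 152)*(3 - 12) = -(-125286)*(-9) = -798*1413 = -1127574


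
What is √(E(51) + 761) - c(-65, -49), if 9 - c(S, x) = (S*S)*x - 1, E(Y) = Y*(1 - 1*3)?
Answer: -207035 + √659 ≈ -2.0701e+5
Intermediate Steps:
E(Y) = -2*Y (E(Y) = Y*(1 - 3) = Y*(-2) = -2*Y)
c(S, x) = 10 - x*S² (c(S, x) = 9 - ((S*S)*x - 1) = 9 - (S²*x - 1) = 9 - (x*S² - 1) = 9 - (-1 + x*S²) = 9 + (1 - x*S²) = 10 - x*S²)
√(E(51) + 761) - c(-65, -49) = √(-2*51 + 761) - (10 - 1*(-49)*(-65)²) = √(-102 + 761) - (10 - 1*(-49)*4225) = √659 - (10 + 207025) = √659 - 1*207035 = √659 - 207035 = -207035 + √659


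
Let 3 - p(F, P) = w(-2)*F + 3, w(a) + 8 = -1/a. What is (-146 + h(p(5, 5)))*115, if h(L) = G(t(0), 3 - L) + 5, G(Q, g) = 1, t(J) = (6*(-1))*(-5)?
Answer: -16100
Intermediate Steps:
t(J) = 30 (t(J) = -6*(-5) = 30)
w(a) = -8 - 1/a
p(F, P) = 15*F/2 (p(F, P) = 3 - ((-8 - 1/(-2))*F + 3) = 3 - ((-8 - 1*(-½))*F + 3) = 3 - ((-8 + ½)*F + 3) = 3 - (-15*F/2 + 3) = 3 - (3 - 15*F/2) = 3 + (-3 + 15*F/2) = 15*F/2)
h(L) = 6 (h(L) = 1 + 5 = 6)
(-146 + h(p(5, 5)))*115 = (-146 + 6)*115 = -140*115 = -16100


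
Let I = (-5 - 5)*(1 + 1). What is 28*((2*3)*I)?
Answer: -3360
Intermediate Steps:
I = -20 (I = -10*2 = -20)
28*((2*3)*I) = 28*((2*3)*(-20)) = 28*(6*(-20)) = 28*(-120) = -3360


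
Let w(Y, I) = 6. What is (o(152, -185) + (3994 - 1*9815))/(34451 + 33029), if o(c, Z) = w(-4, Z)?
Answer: -1163/13496 ≈ -0.086174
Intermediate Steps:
o(c, Z) = 6
(o(152, -185) + (3994 - 1*9815))/(34451 + 33029) = (6 + (3994 - 1*9815))/(34451 + 33029) = (6 + (3994 - 9815))/67480 = (6 - 5821)*(1/67480) = -5815*1/67480 = -1163/13496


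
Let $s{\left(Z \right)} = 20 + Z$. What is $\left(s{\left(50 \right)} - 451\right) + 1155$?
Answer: $774$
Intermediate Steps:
$\left(s{\left(50 \right)} - 451\right) + 1155 = \left(\left(20 + 50\right) - 451\right) + 1155 = \left(70 - 451\right) + 1155 = -381 + 1155 = 774$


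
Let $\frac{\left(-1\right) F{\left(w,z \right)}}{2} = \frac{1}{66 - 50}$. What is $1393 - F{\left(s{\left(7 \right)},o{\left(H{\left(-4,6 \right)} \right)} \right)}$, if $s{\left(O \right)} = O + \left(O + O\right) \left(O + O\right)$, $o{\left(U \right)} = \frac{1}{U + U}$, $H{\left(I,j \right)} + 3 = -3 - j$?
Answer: $\frac{11145}{8} \approx 1393.1$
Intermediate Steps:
$H{\left(I,j \right)} = -6 - j$ ($H{\left(I,j \right)} = -3 - \left(3 + j\right) = -6 - j$)
$o{\left(U \right)} = \frac{1}{2 U}$
$s{\left(O \right)} = O + 4 O^{2}$ ($s{\left(O \right)} = O + 2 O 2 O = O + 4 O^{2}$)
$F{\left(w,z \right)} = - \frac{1}{8}$ ($F{\left(w,z \right)} = - \frac{2}{66 - 50} = - \frac{2}{16} = \left(-2\right) \frac{1}{16} = - \frac{1}{8}$)
$1393 - F{\left(s{\left(7 \right)},o{\left(H{\left(-4,6 \right)} \right)} \right)} = 1393 - - \frac{1}{8} = 1393 + \frac{1}{8} = \frac{11145}{8}$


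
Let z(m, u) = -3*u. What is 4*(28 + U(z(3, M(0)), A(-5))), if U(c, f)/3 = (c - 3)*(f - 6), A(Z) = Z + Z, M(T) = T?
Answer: 688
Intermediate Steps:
A(Z) = 2*Z
U(c, f) = 3*(-6 + f)*(-3 + c) (U(c, f) = 3*((c - 3)*(f - 6)) = 3*((-3 + c)*(-6 + f)) = 3*((-6 + f)*(-3 + c)) = 3*(-6 + f)*(-3 + c))
4*(28 + U(z(3, M(0)), A(-5))) = 4*(28 + (54 - (-54)*0 - 18*(-5) + 3*(-3*0)*(2*(-5)))) = 4*(28 + (54 - 18*0 - 9*(-10) + 3*0*(-10))) = 4*(28 + (54 + 0 + 90 + 0)) = 4*(28 + 144) = 4*172 = 688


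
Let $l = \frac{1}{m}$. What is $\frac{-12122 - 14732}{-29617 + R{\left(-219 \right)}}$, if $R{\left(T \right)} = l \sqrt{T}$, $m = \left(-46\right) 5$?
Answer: $\frac{42073217162200}{46402117848319} - \frac{6176420 i \sqrt{219}}{46402117848319} \approx 0.90671 - 1.9698 \cdot 10^{-6} i$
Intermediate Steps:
$m = -230$
$l = - \frac{1}{230}$ ($l = \frac{1}{-230} = - \frac{1}{230} \approx -0.0043478$)
$R{\left(T \right)} = - \frac{\sqrt{T}}{230}$
$\frac{-12122 - 14732}{-29617 + R{\left(-219 \right)}} = \frac{-12122 - 14732}{-29617 - \frac{\sqrt{-219}}{230}} = - \frac{26854}{-29617 - \frac{i \sqrt{219}}{230}}$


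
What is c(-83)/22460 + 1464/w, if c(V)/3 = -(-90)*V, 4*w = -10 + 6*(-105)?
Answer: -227919/22460 ≈ -10.148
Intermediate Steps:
w = -160 (w = (-10 + 6*(-105))/4 = (-10 - 630)/4 = (1/4)*(-640) = -160)
c(V) = 270*V (c(V) = 3*(-(-90)*V) = 3*(90*V) = 270*V)
c(-83)/22460 + 1464/w = (270*(-83))/22460 + 1464/(-160) = -22410*1/22460 + 1464*(-1/160) = -2241/2246 - 183/20 = -227919/22460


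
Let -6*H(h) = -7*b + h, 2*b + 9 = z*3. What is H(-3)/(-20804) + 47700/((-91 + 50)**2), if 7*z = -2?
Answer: 567062643/19983728 ≈ 28.376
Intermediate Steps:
z = -2/7 (z = (1/7)*(-2) = -2/7 ≈ -0.28571)
b = -69/14 (b = -9/2 + (-2/7*3)/2 = -9/2 + (1/2)*(-6/7) = -9/2 - 3/7 = -69/14 ≈ -4.9286)
H(h) = -23/4 - h/6 (H(h) = -(-7*(-69/14) + h)/6 = -(69/2 + h)/6 = -23/4 - h/6)
H(-3)/(-20804) + 47700/((-91 + 50)**2) = (-23/4 - 1/6*(-3))/(-20804) + 47700/((-91 + 50)**2) = (-23/4 + 1/2)*(-1/20804) + 47700/((-41)**2) = -21/4*(-1/20804) + 47700/1681 = 3/11888 + 47700*(1/1681) = 3/11888 + 47700/1681 = 567062643/19983728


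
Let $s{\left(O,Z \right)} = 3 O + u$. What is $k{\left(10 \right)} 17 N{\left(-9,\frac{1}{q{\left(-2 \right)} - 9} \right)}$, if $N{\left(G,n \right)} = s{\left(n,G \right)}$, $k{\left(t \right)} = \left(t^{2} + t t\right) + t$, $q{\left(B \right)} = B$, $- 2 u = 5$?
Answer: $- \frac{108885}{11} \approx -9898.6$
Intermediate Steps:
$u = - \frac{5}{2}$ ($u = \left(- \frac{1}{2}\right) 5 = - \frac{5}{2} \approx -2.5$)
$s{\left(O,Z \right)} = - \frac{5}{2} + 3 O$ ($s{\left(O,Z \right)} = 3 O - \frac{5}{2} = - \frac{5}{2} + 3 O$)
$k{\left(t \right)} = t + 2 t^{2}$ ($k{\left(t \right)} = \left(t^{2} + t^{2}\right) + t = 2 t^{2} + t = t + 2 t^{2}$)
$N{\left(G,n \right)} = - \frac{5}{2} + 3 n$
$k{\left(10 \right)} 17 N{\left(-9,\frac{1}{q{\left(-2 \right)} - 9} \right)} = 10 \left(1 + 2 \cdot 10\right) 17 \left(- \frac{5}{2} + \frac{3}{-2 - 9}\right) = 10 \left(1 + 20\right) 17 \left(- \frac{5}{2} + \frac{3}{-11}\right) = 10 \cdot 21 \cdot 17 \left(- \frac{5}{2} + 3 \left(- \frac{1}{11}\right)\right) = 210 \cdot 17 \left(- \frac{5}{2} - \frac{3}{11}\right) = 3570 \left(- \frac{61}{22}\right) = - \frac{108885}{11}$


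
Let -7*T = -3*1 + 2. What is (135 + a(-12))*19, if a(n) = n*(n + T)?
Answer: 36879/7 ≈ 5268.4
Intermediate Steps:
T = ⅐ (T = -(-3*1 + 2)/7 = -(-3 + 2)/7 = -⅐*(-1) = ⅐ ≈ 0.14286)
a(n) = n*(⅐ + n) (a(n) = n*(n + ⅐) = n*(⅐ + n))
(135 + a(-12))*19 = (135 - 12*(⅐ - 12))*19 = (135 - 12*(-83/7))*19 = (135 + 996/7)*19 = (1941/7)*19 = 36879/7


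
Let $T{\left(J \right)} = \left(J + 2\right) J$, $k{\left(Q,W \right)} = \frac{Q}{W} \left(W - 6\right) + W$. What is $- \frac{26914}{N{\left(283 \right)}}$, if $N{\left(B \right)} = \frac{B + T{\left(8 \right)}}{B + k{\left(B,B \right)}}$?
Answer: $- \frac{7562834}{121} \approx -62503.0$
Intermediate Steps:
$k{\left(Q,W \right)} = W + \frac{Q \left(-6 + W\right)}{W}$ ($k{\left(Q,W \right)} = \frac{Q}{W} \left(W - 6\right) + W = \frac{Q}{W} \left(-6 + W\right) + W = \frac{Q \left(-6 + W\right)}{W} + W = W + \frac{Q \left(-6 + W\right)}{W}$)
$T{\left(J \right)} = J \left(2 + J\right)$ ($T{\left(J \right)} = \left(2 + J\right) J = J \left(2 + J\right)$)
$N{\left(B \right)} = \frac{80 + B}{-6 + 3 B}$ ($N{\left(B \right)} = \frac{B + 8 \left(2 + 8\right)}{B + \left(B + B - \frac{6 B}{B}\right)} = \frac{B + 8 \cdot 10}{B + \left(B + B - 6\right)} = \frac{B + 80}{B + \left(-6 + 2 B\right)} = \frac{80 + B}{-6 + 3 B}$)
$- \frac{26914}{N{\left(283 \right)}} = - \frac{26914}{\frac{1}{3} \frac{1}{-2 + 283} \left(80 + 283\right)} = - \frac{26914}{\frac{1}{3} \cdot \frac{1}{281} \cdot 363} = - \frac{26914}{\frac{121}{281}} = \left(-26914\right) \frac{281}{121} = - \frac{7562834}{121}$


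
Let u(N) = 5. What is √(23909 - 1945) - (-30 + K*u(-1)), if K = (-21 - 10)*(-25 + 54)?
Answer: 4525 + 34*√19 ≈ 4673.2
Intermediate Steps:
K = -899 (K = -31*29 = -899)
√(23909 - 1945) - (-30 + K*u(-1)) = √(23909 - 1945) - (-30 - 899*5) = √21964 - (-30 - 4495) = 34*√19 - 1*(-4525) = 34*√19 + 4525 = 4525 + 34*√19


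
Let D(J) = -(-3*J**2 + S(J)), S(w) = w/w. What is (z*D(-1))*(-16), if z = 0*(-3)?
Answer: 0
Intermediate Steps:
S(w) = 1
D(J) = -1 + 3*J**2 (D(J) = -(-3*J**2 + 1) = -(1 - 3*J**2) = -1 + 3*J**2)
z = 0
(z*D(-1))*(-16) = (0*(-1 + 3*(-1)**2))*(-16) = (0*(-1 + 3*1))*(-16) = (0*(-1 + 3))*(-16) = (0*2)*(-16) = 0*(-16) = 0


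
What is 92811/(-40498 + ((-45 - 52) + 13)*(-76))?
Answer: -92811/34114 ≈ -2.7206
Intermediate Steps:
92811/(-40498 + ((-45 - 52) + 13)*(-76)) = 92811/(-40498 + (-97 + 13)*(-76)) = 92811/(-40498 - 84*(-76)) = 92811/(-40498 + 6384) = 92811/(-34114) = 92811*(-1/34114) = -92811/34114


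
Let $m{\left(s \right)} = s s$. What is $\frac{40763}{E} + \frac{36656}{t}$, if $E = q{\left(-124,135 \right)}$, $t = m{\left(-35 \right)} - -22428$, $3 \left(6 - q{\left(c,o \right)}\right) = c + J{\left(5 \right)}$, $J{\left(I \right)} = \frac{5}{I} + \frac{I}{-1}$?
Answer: $\frac{2897853493}{3453338} \approx 839.15$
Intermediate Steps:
$J{\left(I \right)} = - I + \frac{5}{I}$ ($J{\left(I \right)} = \frac{5}{I} + I \left(-1\right) = \frac{5}{I} - I = - I + \frac{5}{I}$)
$m{\left(s \right)} = s^{2}$
$q{\left(c,o \right)} = \frac{22}{3} - \frac{c}{3}$ ($q{\left(c,o \right)} = 6 - \frac{c + \left(\left(-1\right) 5 + \frac{5}{5}\right)}{3} = 6 - \frac{c + \left(-5 + 5 \cdot \frac{1}{5}\right)}{3} = 6 - \frac{c + \left(-5 + 1\right)}{3} = 6 - \frac{c - 4}{3} = 6 - \frac{-4 + c}{3} = 6 - \left(- \frac{4}{3} + \frac{c}{3}\right) = \frac{22}{3} - \frac{c}{3}$)
$t = 23653$ ($t = \left(-35\right)^{2} - -22428 = 1225 + 22428 = 23653$)
$E = \frac{146}{3}$ ($E = \frac{22}{3} - - \frac{124}{3} = \frac{22}{3} + \frac{124}{3} = \frac{146}{3} \approx 48.667$)
$\frac{40763}{E} + \frac{36656}{t} = \frac{40763}{\frac{146}{3}} + \frac{36656}{23653} = 40763 \cdot \frac{3}{146} + 36656 \cdot \frac{1}{23653} = \frac{122289}{146} + \frac{36656}{23653} = \frac{2897853493}{3453338}$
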